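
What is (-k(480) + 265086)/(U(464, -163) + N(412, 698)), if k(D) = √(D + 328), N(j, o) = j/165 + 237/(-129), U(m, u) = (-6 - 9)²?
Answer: 940392585/800528 - 7095*√202/800528 ≈ 1174.6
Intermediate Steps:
U(m, u) = 225 (U(m, u) = (-15)² = 225)
N(j, o) = -79/43 + j/165 (N(j, o) = j*(1/165) + 237*(-1/129) = j/165 - 79/43 = -79/43 + j/165)
k(D) = √(328 + D)
(-k(480) + 265086)/(U(464, -163) + N(412, 698)) = (-√(328 + 480) + 265086)/(225 + (-79/43 + (1/165)*412)) = (-√808 + 265086)/(225 + (-79/43 + 412/165)) = (-2*√202 + 265086)/(225 + 4681/7095) = (-2*√202 + 265086)/(1601056/7095) = (265086 - 2*√202)*(7095/1601056) = 940392585/800528 - 7095*√202/800528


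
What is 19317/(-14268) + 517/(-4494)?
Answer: -15697859/10686732 ≈ -1.4689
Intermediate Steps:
19317/(-14268) + 517/(-4494) = 19317*(-1/14268) + 517*(-1/4494) = -6439/4756 - 517/4494 = -15697859/10686732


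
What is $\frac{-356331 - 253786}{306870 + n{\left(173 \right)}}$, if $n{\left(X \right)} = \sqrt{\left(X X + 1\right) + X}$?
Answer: $- \frac{187226603790}{94169166797} + \frac{610117 \sqrt{30103}}{94169166797} \approx -1.9871$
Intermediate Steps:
$n{\left(X \right)} = \sqrt{1 + X + X^{2}}$ ($n{\left(X \right)} = \sqrt{\left(X^{2} + 1\right) + X} = \sqrt{\left(1 + X^{2}\right) + X} = \sqrt{1 + X + X^{2}}$)
$\frac{-356331 - 253786}{306870 + n{\left(173 \right)}} = \frac{-356331 - 253786}{306870 + \sqrt{1 + 173 + 173^{2}}} = - \frac{610117}{306870 + \sqrt{1 + 173 + 29929}} = - \frac{610117}{306870 + \sqrt{30103}}$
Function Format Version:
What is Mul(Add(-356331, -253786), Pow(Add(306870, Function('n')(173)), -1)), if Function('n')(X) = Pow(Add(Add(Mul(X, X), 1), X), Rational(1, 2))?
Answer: Add(Rational(-187226603790, 94169166797), Mul(Rational(610117, 94169166797), Pow(30103, Rational(1, 2)))) ≈ -1.9871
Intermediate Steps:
Function('n')(X) = Pow(Add(1, X, Pow(X, 2)), Rational(1, 2)) (Function('n')(X) = Pow(Add(Add(Pow(X, 2), 1), X), Rational(1, 2)) = Pow(Add(Add(1, Pow(X, 2)), X), Rational(1, 2)) = Pow(Add(1, X, Pow(X, 2)), Rational(1, 2)))
Mul(Add(-356331, -253786), Pow(Add(306870, Function('n')(173)), -1)) = Mul(Add(-356331, -253786), Pow(Add(306870, Pow(Add(1, 173, Pow(173, 2)), Rational(1, 2))), -1)) = Mul(-610117, Pow(Add(306870, Pow(Add(1, 173, 29929), Rational(1, 2))), -1)) = Mul(-610117, Pow(Add(306870, Pow(30103, Rational(1, 2))), -1))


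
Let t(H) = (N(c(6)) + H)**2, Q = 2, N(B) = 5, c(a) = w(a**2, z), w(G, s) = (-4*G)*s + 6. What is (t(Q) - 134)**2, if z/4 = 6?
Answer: 7225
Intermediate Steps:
z = 24 (z = 4*6 = 24)
w(G, s) = 6 - 4*G*s (w(G, s) = -4*G*s + 6 = 6 - 4*G*s)
c(a) = 6 - 96*a**2 (c(a) = 6 - 4*a**2*24 = 6 - 96*a**2)
t(H) = (5 + H)**2
(t(Q) - 134)**2 = ((5 + 2)**2 - 134)**2 = (7**2 - 134)**2 = (49 - 134)**2 = (-85)**2 = 7225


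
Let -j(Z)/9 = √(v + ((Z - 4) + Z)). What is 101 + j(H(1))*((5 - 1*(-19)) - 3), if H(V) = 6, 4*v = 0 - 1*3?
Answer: 101 - 189*√29/2 ≈ -407.90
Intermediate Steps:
v = -¾ (v = (0 - 1*3)/4 = (0 - 3)/4 = (¼)*(-3) = -¾ ≈ -0.75000)
j(Z) = -9*√(-19/4 + 2*Z) (j(Z) = -9*√(-¾ + ((Z - 4) + Z)) = -9*√(-¾ + ((-4 + Z) + Z)) = -9*√(-¾ + (-4 + 2*Z)) = -9*√(-19/4 + 2*Z))
101 + j(H(1))*((5 - 1*(-19)) - 3) = 101 + (-9*√(-19 + 8*6)/2)*((5 - 1*(-19)) - 3) = 101 + (-9*√(-19 + 48)/2)*((5 + 19) - 3) = 101 + (-9*√29/2)*(24 - 3) = 101 - 9*√29/2*21 = 101 - 189*√29/2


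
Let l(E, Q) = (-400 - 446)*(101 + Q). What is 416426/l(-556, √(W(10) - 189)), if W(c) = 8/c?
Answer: -105147565/21973158 + 208213*I*√4705/21973158 ≈ -4.7853 + 0.64997*I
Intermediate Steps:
l(E, Q) = -85446 - 846*Q (l(E, Q) = -846*(101 + Q) = -85446 - 846*Q)
416426/l(-556, √(W(10) - 189)) = 416426/(-85446 - 846*√(8/10 - 189)) = 416426/(-85446 - 846*√(8*(⅒) - 189)) = 416426/(-85446 - 846*√(⅘ - 189)) = 416426/(-85446 - 846*I*√4705/5)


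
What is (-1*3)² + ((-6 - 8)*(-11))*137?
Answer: 21107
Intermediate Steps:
(-1*3)² + ((-6 - 8)*(-11))*137 = (-3)² - 14*(-11)*137 = 9 + 154*137 = 9 + 21098 = 21107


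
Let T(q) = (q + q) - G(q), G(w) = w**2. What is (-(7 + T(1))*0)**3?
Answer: 0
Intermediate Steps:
T(q) = -q**2 + 2*q (T(q) = (q + q) - q**2 = 2*q - q**2 = -q**2 + 2*q)
(-(7 + T(1))*0)**3 = (-(7 + 1*(2 - 1*1))*0)**3 = (-(7 + 1*(2 - 1))*0)**3 = (-(7 + 1*1)*0)**3 = (-(7 + 1)*0)**3 = (-8*0)**3 = (-1*0)**3 = 0**3 = 0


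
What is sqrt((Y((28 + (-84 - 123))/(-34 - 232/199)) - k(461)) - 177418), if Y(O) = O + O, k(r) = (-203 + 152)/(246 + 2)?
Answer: I*sqrt(33396696537406502)/433876 ≈ 421.2*I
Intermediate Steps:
k(r) = -51/248
Y(O) = 2*O
sqrt((Y((28 + (-84 - 123))/(-34 - 232/199)) - k(461)) - 177418) = sqrt((2*((28 + (-84 - 123))/(-34 - 232/199)) - 1*(-51/248)) - 177418) = sqrt((2*((28 - 207)/(-34 - 232*1/199)) + 51/248) - 177418) = sqrt((2*(-179/(-34 - 232/199)) + 51/248) - 177418) = sqrt((2*(-179/(-6998/199)) + 51/248) - 177418) = sqrt((2*(-179*(-199/6998)) + 51/248) - 177418) = sqrt((2*(35621/6998) + 51/248) - 177418) = sqrt((35621/3499 + 51/248) - 177418) = sqrt(9012457/867752 - 177418) = sqrt(-153945811879/867752) = I*sqrt(33396696537406502)/433876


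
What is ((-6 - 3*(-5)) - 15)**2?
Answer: 36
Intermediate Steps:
((-6 - 3*(-5)) - 15)**2 = ((-6 + 15) - 15)**2 = (9 - 15)**2 = (-6)**2 = 36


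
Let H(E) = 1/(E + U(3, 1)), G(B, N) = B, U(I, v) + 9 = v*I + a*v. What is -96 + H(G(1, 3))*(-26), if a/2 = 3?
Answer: -122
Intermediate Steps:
a = 6 (a = 2*3 = 6)
U(I, v) = -9 + 6*v + I*v (U(I, v) = -9 + (v*I + 6*v) = -9 + (I*v + 6*v) = -9 + (6*v + I*v) = -9 + 6*v + I*v)
H(E) = 1/E (H(E) = 1/(E + (-9 + 6*1 + 3*1)) = 1/(E + (-9 + 6 + 3)) = 1/(E + 0) = 1/E)
-96 + H(G(1, 3))*(-26) = -96 - 26/1 = -96 + 1*(-26) = -96 - 26 = -122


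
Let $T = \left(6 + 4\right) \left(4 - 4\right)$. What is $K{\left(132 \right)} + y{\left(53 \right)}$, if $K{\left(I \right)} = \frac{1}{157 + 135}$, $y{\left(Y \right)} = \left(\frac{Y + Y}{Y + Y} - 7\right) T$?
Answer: $\frac{1}{292} \approx 0.0034247$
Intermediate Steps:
$T = 0$ ($T = 10 \cdot 0 = 0$)
$y{\left(Y \right)} = 0$ ($y{\left(Y \right)} = \left(\frac{Y + Y}{Y + Y} - 7\right) 0 = \left(\frac{2 Y}{2 Y} - 7\right) 0 = \left(2 Y \frac{1}{2 Y} - 7\right) 0 = \left(1 - 7\right) 0 = \left(-6\right) 0 = 0$)
$K{\left(I \right)} = \frac{1}{292}$
$K{\left(132 \right)} + y{\left(53 \right)} = \frac{1}{292} + 0 = \frac{1}{292}$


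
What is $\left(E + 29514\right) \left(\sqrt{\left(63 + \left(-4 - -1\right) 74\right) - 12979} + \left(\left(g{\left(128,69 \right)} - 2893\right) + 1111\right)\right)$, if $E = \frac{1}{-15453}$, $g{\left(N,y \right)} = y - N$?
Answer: $- \frac{839642987281}{15453} + \frac{456079841 i \sqrt{13138}}{15453} \approx -5.4335 \cdot 10^{7} + 3.3829 \cdot 10^{6} i$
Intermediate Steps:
$E = - \frac{1}{15453} \approx -6.4712 \cdot 10^{-5}$
$\left(E + 29514\right) \left(\sqrt{\left(63 + \left(-4 - -1\right) 74\right) - 12979} + \left(\left(g{\left(128,69 \right)} - 2893\right) + 1111\right)\right) = \left(- \frac{1}{15453} + 29514\right) \left(\sqrt{\left(63 + \left(-4 - -1\right) 74\right) - 12979} + \left(\left(\left(69 - 128\right) - 2893\right) + 1111\right)\right) = \frac{456079841 \left(\sqrt{\left(63 + \left(-4 + 1\right) 74\right) - 12979} + \left(\left(\left(69 - 128\right) - 2893\right) + 1111\right)\right)}{15453} = \frac{456079841 \left(\sqrt{\left(63 - 222\right) - 12979} + \left(\left(-59 - 2893\right) + 1111\right)\right)}{15453} = \frac{456079841 \left(\sqrt{\left(63 - 222\right) - 12979} + \left(-2952 + 1111\right)\right)}{15453} = \frac{456079841 \left(\sqrt{-159 - 12979} - 1841\right)}{15453} = \frac{456079841 \left(\sqrt{-13138} - 1841\right)}{15453} = \frac{456079841 \left(i \sqrt{13138} - 1841\right)}{15453} = \frac{456079841 \left(-1841 + i \sqrt{13138}\right)}{15453} = - \frac{839642987281}{15453} + \frac{456079841 i \sqrt{13138}}{15453}$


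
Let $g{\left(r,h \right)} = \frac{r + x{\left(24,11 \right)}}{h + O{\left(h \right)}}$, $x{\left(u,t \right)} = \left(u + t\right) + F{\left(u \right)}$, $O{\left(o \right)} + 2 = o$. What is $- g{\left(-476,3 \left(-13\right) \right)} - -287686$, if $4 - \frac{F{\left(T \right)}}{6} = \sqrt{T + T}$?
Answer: $\frac{23014463}{80} - \frac{3 \sqrt{3}}{10} \approx 2.8768 \cdot 10^{5}$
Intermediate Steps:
$O{\left(o \right)} = -2 + o$
$F{\left(T \right)} = 24 - 6 \sqrt{2} \sqrt{T}$ ($F{\left(T \right)} = 24 - 6 \sqrt{T + T} = 24 - 6 \sqrt{2 T} = 24 - 6 \sqrt{2} \sqrt{T}$)
$x{\left(u,t \right)} = 24 + t + u - 6 \sqrt{2} \sqrt{u}$ ($x{\left(u,t \right)} = \left(u + t\right) - \left(-24 + 6 \sqrt{2} \sqrt{u}\right) = \left(t + u\right) - \left(-24 + 6 \sqrt{2} \sqrt{u}\right) = 24 + t + u - 6 \sqrt{2} \sqrt{u}$)
$g{\left(r,h \right)} = \frac{59 + r - 24 \sqrt{3}}{-2 + 2 h}$ ($g{\left(r,h \right)} = \frac{r + \left(24 + 11 + 24 - 6 \sqrt{2} \sqrt{24}\right)}{h + \left(-2 + h\right)} = \frac{r + \left(24 + 11 + 24 - 6 \sqrt{2} \cdot 2 \sqrt{6}\right)}{-2 + 2 h} = \frac{r + \left(24 + 11 + 24 - 24 \sqrt{3}\right)}{-2 + 2 h} = \frac{r + \left(59 - 24 \sqrt{3}\right)}{-2 + 2 h} = \frac{59 + r - 24 \sqrt{3}}{-2 + 2 h}$)
$- g{\left(-476,3 \left(-13\right) \right)} - -287686 = - \frac{59 - 476 - 24 \sqrt{3}}{2 \left(-1 + 3 \left(-13\right)\right)} - -287686 = - \frac{-417 - 24 \sqrt{3}}{2 \left(-1 - 39\right)} + 287686 = - \frac{-417 - 24 \sqrt{3}}{2 \left(-40\right)} + 287686 = - \frac{\left(-1\right) \left(-417 - 24 \sqrt{3}\right)}{2 \cdot 40} + 287686 = - (\frac{417}{80} + \frac{3 \sqrt{3}}{10}) + 287686 = \left(- \frac{417}{80} - \frac{3 \sqrt{3}}{10}\right) + 287686 = \frac{23014463}{80} - \frac{3 \sqrt{3}}{10}$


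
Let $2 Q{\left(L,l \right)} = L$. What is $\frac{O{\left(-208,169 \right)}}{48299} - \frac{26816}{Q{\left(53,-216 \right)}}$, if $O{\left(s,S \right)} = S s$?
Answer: $- \frac{2592235024}{2559847} \approx -1012.7$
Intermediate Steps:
$Q{\left(L,l \right)} = \frac{L}{2}$
$\frac{O{\left(-208,169 \right)}}{48299} - \frac{26816}{Q{\left(53,-216 \right)}} = \frac{169 \left(-208\right)}{48299} - \frac{26816}{\frac{1}{2} \cdot 53} = \left(-35152\right) \frac{1}{48299} - \frac{26816}{\frac{53}{2}} = - \frac{35152}{48299} - \frac{53632}{53} = - \frac{2592235024}{2559847}$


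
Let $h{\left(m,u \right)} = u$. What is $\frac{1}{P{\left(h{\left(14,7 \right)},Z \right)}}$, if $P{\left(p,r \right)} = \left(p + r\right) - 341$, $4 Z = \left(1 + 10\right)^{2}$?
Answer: $- \frac{4}{1215} \approx -0.0032922$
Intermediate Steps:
$Z = \frac{121}{4}$ ($Z = \frac{\left(1 + 10\right)^{2}}{4} = \frac{11^{2}}{4} = \frac{1}{4} \cdot 121 = \frac{121}{4} \approx 30.25$)
$P{\left(p,r \right)} = -341 + p + r$ ($P{\left(p,r \right)} = \left(p + r\right) - 341 = -341 + p + r$)
$\frac{1}{P{\left(h{\left(14,7 \right)},Z \right)}} = \frac{1}{-341 + 7 + \frac{121}{4}} = \frac{1}{- \frac{1215}{4}} = - \frac{4}{1215}$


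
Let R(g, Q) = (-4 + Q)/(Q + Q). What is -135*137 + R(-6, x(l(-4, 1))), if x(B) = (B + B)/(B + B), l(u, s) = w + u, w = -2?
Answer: -36993/2 ≈ -18497.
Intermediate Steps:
l(u, s) = -2 + u
x(B) = 1 (x(B) = (2*B)/((2*B)) = (2*B)*(1/(2*B)) = 1)
R(g, Q) = (-4 + Q)/(2*Q) (R(g, Q) = (-4 + Q)/((2*Q)) = (-4 + Q)*(1/(2*Q)) = (-4 + Q)/(2*Q))
-135*137 + R(-6, x(l(-4, 1))) = -135*137 + (½)*(-4 + 1)/1 = -18495 + (½)*1*(-3) = -18495 - 3/2 = -36993/2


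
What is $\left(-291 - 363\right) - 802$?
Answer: $-1456$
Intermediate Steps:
$\left(-291 - 363\right) - 802 = -654 - 802 = -1456$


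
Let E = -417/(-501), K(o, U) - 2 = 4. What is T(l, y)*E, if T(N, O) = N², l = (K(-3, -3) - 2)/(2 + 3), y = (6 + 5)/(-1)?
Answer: 2224/4175 ≈ 0.53269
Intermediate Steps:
K(o, U) = 6 (K(o, U) = 2 + 4 = 6)
E = 139/167 (E = -417*(-1/501) = 139/167 ≈ 0.83234)
y = -11 (y = 11*(-1) = -11)
l = ⅘ (l = (6 - 2)/(2 + 3) = 4/5 = 4*(⅕) = ⅘ ≈ 0.80000)
T(l, y)*E = (⅘)²*(139/167) = (16/25)*(139/167) = 2224/4175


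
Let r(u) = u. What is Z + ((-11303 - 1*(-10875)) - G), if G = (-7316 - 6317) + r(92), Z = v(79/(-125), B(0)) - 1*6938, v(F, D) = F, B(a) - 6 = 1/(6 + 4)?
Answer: 771796/125 ≈ 6174.4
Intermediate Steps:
B(a) = 61/10 (B(a) = 6 + 1/(6 + 4) = 6 + 1/10 = 61/10)
Z = -867329/125 (Z = 79/(-125) - 1*6938 = 79*(-1/125) - 6938 = -79/125 - 6938 = -867329/125 ≈ -6938.6)
G = -13541 (G = (-7316 - 6317) + 92 = -13633 + 92 = -13541)
Z + ((-11303 - 1*(-10875)) - G) = -867329/125 + ((-11303 - 1*(-10875)) - 1*(-13541)) = -867329/125 + ((-11303 + 10875) + 13541) = -867329/125 + (-428 + 13541) = -867329/125 + 13113 = 771796/125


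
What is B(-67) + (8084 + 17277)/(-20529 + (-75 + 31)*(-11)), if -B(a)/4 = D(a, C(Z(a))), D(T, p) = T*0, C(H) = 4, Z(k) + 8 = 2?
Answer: -25361/20045 ≈ -1.2652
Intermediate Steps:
Z(k) = -6 (Z(k) = -8 + 2 = -6)
D(T, p) = 0
B(a) = 0 (B(a) = -4*0 = 0)
B(-67) + (8084 + 17277)/(-20529 + (-75 + 31)*(-11)) = 0 + (8084 + 17277)/(-20529 + (-75 + 31)*(-11)) = 0 + 25361/(-20529 - 44*(-11)) = 0 + 25361/(-20529 + 484) = 0 + 25361/(-20045) = 0 + 25361*(-1/20045) = 0 - 25361/20045 = -25361/20045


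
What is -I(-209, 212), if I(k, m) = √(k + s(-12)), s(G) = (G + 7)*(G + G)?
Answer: -I*√89 ≈ -9.434*I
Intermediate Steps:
s(G) = 2*G*(7 + G) (s(G) = (7 + G)*(2*G) = 2*G*(7 + G))
I(k, m) = √(120 + k) (I(k, m) = √(k + 2*(-12)*(7 - 12)) = √(k + 2*(-12)*(-5)) = √(k + 120) = √(120 + k))
-I(-209, 212) = -√(120 - 209) = -√(-89) = -I*√89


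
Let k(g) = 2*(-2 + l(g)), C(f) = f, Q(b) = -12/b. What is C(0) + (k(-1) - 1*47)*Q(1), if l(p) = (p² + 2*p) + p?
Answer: 660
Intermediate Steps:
l(p) = p² + 3*p
k(g) = -4 + 2*g*(3 + g) (k(g) = 2*(-2 + g*(3 + g)) = -4 + 2*g*(3 + g))
C(0) + (k(-1) - 1*47)*Q(1) = 0 + ((-4 + 2*(-1)*(3 - 1)) - 1*47)*(-12/1) = 0 + ((-4 + 2*(-1)*2) - 47)*(-12*1) = 0 + ((-4 - 4) - 47)*(-12) = 0 + (-8 - 47)*(-12) = 0 - 55*(-12) = 0 + 660 = 660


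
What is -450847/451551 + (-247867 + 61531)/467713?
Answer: -295007210047/211196272863 ≈ -1.3968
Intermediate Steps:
-450847/451551 + (-247867 + 61531)/467713 = -450847*1/451551 - 186336*1/467713 = -450847/451551 - 186336/467713 = -295007210047/211196272863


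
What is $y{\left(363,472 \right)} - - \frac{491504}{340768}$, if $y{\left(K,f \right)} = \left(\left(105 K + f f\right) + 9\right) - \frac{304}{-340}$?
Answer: $\frac{472333809403}{1810330} \approx 2.6091 \cdot 10^{5}$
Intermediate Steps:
$y{\left(K,f \right)} = \frac{841}{85} + f^{2} + 105 K$ ($y{\left(K,f \right)} = \left(\left(105 K + f^{2}\right) + 9\right) - - \frac{76}{85} = \left(\left(f^{2} + 105 K\right) + 9\right) + \frac{76}{85} = \left(9 + f^{2} + 105 K\right) + \frac{76}{85} = \frac{841}{85} + f^{2} + 105 K$)
$y{\left(363,472 \right)} - - \frac{491504}{340768} = \left(\frac{841}{85} + 472^{2} + 105 \cdot 363\right) - - \frac{491504}{340768} = \left(\frac{841}{85} + 222784 + 38115\right) - \left(-491504\right) \frac{1}{340768} = \frac{22177256}{85} - - \frac{30719}{21298} = \frac{22177256}{85} + \frac{30719}{21298} = \frac{472333809403}{1810330}$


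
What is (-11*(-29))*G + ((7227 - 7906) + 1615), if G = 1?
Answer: 1255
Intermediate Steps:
(-11*(-29))*G + ((7227 - 7906) + 1615) = -11*(-29)*1 + ((7227 - 7906) + 1615) = 319*1 + (-679 + 1615) = 319 + 936 = 1255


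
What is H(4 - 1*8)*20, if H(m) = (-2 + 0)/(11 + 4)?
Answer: -8/3 ≈ -2.6667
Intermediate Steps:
H(m) = -2/15
H(4 - 1*8)*20 = -2/15*20 = -8/3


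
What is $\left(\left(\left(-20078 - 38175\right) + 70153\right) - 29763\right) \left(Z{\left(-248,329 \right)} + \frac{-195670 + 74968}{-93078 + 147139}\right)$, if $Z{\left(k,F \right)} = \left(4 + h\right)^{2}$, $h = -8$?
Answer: $- \frac{13294966462}{54061} \approx -2.4593 \cdot 10^{5}$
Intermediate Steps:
$Z{\left(k,F \right)} = 16$ ($Z{\left(k,F \right)} = \left(4 - 8\right)^{2} = \left(-4\right)^{2} = 16$)
$\left(\left(\left(-20078 - 38175\right) + 70153\right) - 29763\right) \left(Z{\left(-248,329 \right)} + \frac{-195670 + 74968}{-93078 + 147139}\right) = \left(\left(\left(-20078 - 38175\right) + 70153\right) - 29763\right) \left(16 + \frac{-195670 + 74968}{-93078 + 147139}\right) = \left(\left(-58253 + 70153\right) - 29763\right) \left(16 - \frac{120702}{54061}\right) = \left(11900 - 29763\right) \left(16 - \frac{120702}{54061}\right) = - 17863 \left(16 - \frac{120702}{54061}\right) = \left(-17863\right) \frac{744274}{54061} = - \frac{13294966462}{54061}$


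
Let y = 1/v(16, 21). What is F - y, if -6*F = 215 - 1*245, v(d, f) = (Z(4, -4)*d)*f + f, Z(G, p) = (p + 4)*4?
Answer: 104/21 ≈ 4.9524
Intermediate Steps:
Z(G, p) = 16 + 4*p (Z(G, p) = (4 + p)*4 = 16 + 4*p)
v(d, f) = f (v(d, f) = ((16 + 4*(-4))*d)*f + f = ((16 - 16)*d)*f + f = (0*d)*f + f = 0*f + f = 0 + f = f)
y = 1/21 ≈ 0.047619
F = 5 (F = -(215 - 1*245)/6 = -(215 - 245)/6 = -⅙*(-30) = 5)
F - y = 5 - 1*1/21 = 5 - 1/21 = 104/21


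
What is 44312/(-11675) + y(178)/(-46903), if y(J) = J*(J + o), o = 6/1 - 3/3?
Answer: -27625474/6152725 ≈ -4.4900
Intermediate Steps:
o = 5 (o = 6*1 - 3*⅓ = 6 - 1 = 5)
y(J) = J*(5 + J) (y(J) = J*(J + 5) = J*(5 + J))
44312/(-11675) + y(178)/(-46903) = 44312/(-11675) + (178*(5 + 178))/(-46903) = 44312*(-1/11675) + (178*183)*(-1/46903) = -44312/11675 + 32574*(-1/46903) = -44312/11675 - 366/527 = -27625474/6152725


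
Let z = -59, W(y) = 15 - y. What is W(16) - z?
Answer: 58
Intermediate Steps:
W(16) - z = (15 - 1*16) - 1*(-59) = (15 - 16) + 59 = -1 + 59 = 58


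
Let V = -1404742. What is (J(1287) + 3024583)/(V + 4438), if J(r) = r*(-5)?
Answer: -754537/350076 ≈ -2.1554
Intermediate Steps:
J(r) = -5*r
(J(1287) + 3024583)/(V + 4438) = (-5*1287 + 3024583)/(-1404742 + 4438) = (-6435 + 3024583)/(-1400304) = 3018148*(-1/1400304) = -754537/350076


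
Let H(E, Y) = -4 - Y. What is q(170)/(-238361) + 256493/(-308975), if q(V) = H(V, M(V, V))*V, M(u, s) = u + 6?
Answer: -51683292973/73647589975 ≈ -0.70177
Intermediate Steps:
M(u, s) = 6 + u
q(V) = V*(-10 - V) (q(V) = (-4 - (6 + V))*V = (-4 + (-6 - V))*V = (-10 - V)*V = V*(-10 - V))
q(170)/(-238361) + 256493/(-308975) = -1*170*(10 + 170)/(-238361) + 256493/(-308975) = -1*170*180*(-1/238361) + 256493*(-1/308975) = -30600*(-1/238361) - 256493/308975 = 30600/238361 - 256493/308975 = -51683292973/73647589975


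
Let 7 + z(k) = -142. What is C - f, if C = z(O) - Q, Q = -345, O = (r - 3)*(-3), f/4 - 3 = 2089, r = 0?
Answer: -8172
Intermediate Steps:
f = 8368 (f = 12 + 4*2089 = 12 + 8356 = 8368)
O = 9 (O = (0 - 3)*(-3) = -3*(-3) = 9)
z(k) = -149 (z(k) = -7 - 142 = -149)
C = 196 (C = -149 - 1*(-345) = -149 + 345 = 196)
C - f = 196 - 1*8368 = 196 - 8368 = -8172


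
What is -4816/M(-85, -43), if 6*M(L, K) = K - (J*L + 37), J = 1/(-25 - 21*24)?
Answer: 31901184/88405 ≈ 360.85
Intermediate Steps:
J = -1/1104 (J = (1/24)/(-46) = -1/46*1/24 = -1/1104 ≈ -0.00090580)
M(L, K) = -37/6 + K/6 + L/6624 (M(L, K) = (K - (-L/1104 + 37))/6 = (K - (37 - L/1104))/6 = (K + (-37 + L/1104))/6 = (-37 + K + L/1104)/6 = -37/6 + K/6 + L/6624)
-4816/M(-85, -43) = -4816/(-37/6 + (⅙)*(-43) + (1/6624)*(-85)) = -4816/(-37/6 - 43/6 - 85/6624) = -4816/(-88405/6624) = -4816*(-6624/88405) = 31901184/88405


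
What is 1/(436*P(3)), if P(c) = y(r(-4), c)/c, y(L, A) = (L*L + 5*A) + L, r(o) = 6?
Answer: 1/8284 ≈ 0.00012071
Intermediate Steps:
y(L, A) = L + L**2 + 5*A (y(L, A) = (L**2 + 5*A) + L = L + L**2 + 5*A)
P(c) = (42 + 5*c)/c (P(c) = (6 + 6**2 + 5*c)/c = (6 + 36 + 5*c)/c = (42 + 5*c)/c)
1/(436*P(3)) = 1/(436*(5 + 42/3)) = 1/(436*(5 + 42*(1/3))) = 1/(436*(5 + 14)) = 1/(436*19) = 1/8284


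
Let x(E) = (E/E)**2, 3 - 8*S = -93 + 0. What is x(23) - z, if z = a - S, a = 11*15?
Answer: -152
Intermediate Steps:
S = 12 (S = 3/8 - (-93 + 0)/8 = 3/8 - 1/8*(-93) = 3/8 + 93/8 = 12)
a = 165
x(E) = 1 (x(E) = 1**2 = 1)
z = 153 (z = 165 - 1*12 = 165 - 12 = 153)
x(23) - z = 1 - 1*153 = 1 - 153 = -152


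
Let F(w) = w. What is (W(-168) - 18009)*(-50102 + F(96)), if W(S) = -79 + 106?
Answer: 899207892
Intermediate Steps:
W(S) = 27
(W(-168) - 18009)*(-50102 + F(96)) = (27 - 18009)*(-50102 + 96) = -17982*(-50006) = 899207892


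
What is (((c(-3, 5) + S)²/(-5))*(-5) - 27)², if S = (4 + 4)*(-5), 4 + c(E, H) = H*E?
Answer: 11930116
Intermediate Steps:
c(E, H) = -4 + E*H (c(E, H) = -4 + H*E = -4 + E*H)
S = -40 (S = 8*(-5) = -40)
(((c(-3, 5) + S)²/(-5))*(-5) - 27)² = ((((-4 - 3*5) - 40)²/(-5))*(-5) - 27)² = (-((-4 - 15) - 40)²/5*(-5) - 27)² = (-(-19 - 40)²/5*(-5) - 27)² = (-⅕*(-59)²*(-5) - 27)² = (-⅕*3481*(-5) - 27)² = (-3481/5*(-5) - 27)² = (3481 - 27)² = 3454² = 11930116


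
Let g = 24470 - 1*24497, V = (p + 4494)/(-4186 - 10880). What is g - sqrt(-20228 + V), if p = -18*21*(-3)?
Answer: -27 - I*sqrt(1574596826)/279 ≈ -27.0 - 142.23*I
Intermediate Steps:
p = 1134 (p = -378*(-3) = 1134)
V = -938/2511 (V = (1134 + 4494)/(-4186 - 10880) = 5628/(-15066) = 5628*(-1/15066) = -938/2511 ≈ -0.37356)
g = -27 (g = 24470 - 24497 = -27)
g - sqrt(-20228 + V) = -27 - sqrt(-20228 - 938/2511) = -27 - sqrt(-50793446/2511) = -27 - I*sqrt(1574596826)/279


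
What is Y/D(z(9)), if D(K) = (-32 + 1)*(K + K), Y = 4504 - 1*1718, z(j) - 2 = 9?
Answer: -1393/341 ≈ -4.0850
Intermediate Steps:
z(j) = 11 (z(j) = 2 + 9 = 11)
Y = 2786 (Y = 4504 - 1718 = 2786)
D(K) = -62*K
Y/D(z(9)) = 2786/((-62*11)) = 2786/(-682) = 2786*(-1/682) = -1393/341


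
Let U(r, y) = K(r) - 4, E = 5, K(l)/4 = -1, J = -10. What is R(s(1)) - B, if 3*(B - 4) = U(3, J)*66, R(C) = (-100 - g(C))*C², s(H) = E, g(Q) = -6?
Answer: -2178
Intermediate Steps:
K(l) = -4 (K(l) = 4*(-1) = -4)
s(H) = 5
U(r, y) = -8 (U(r, y) = -4 - 4 = -8)
R(C) = -94*C² (R(C) = (-100 - 1*(-6))*C² = (-100 + 6)*C² = -94*C²)
B = -172 (B = 4 + (-8*66)/3 = 4 + (⅓)*(-528) = 4 - 176 = -172)
R(s(1)) - B = -94*5² - 1*(-172) = -94*25 + 172 = -2350 + 172 = -2178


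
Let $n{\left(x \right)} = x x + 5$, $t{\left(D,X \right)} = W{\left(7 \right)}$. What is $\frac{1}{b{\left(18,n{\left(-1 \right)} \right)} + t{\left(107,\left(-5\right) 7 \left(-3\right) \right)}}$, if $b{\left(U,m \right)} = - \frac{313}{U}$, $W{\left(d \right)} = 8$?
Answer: $- \frac{18}{169} \approx -0.10651$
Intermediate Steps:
$t{\left(D,X \right)} = 8$
$n{\left(x \right)} = 5 + x^{2}$ ($n{\left(x \right)} = x^{2} + 5 = 5 + x^{2}$)
$\frac{1}{b{\left(18,n{\left(-1 \right)} \right)} + t{\left(107,\left(-5\right) 7 \left(-3\right) \right)}} = \frac{1}{- \frac{313}{18} + 8} = \frac{1}{- \frac{169}{18}} = - \frac{18}{169}$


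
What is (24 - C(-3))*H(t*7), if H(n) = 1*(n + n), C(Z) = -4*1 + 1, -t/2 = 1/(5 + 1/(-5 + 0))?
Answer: -315/2 ≈ -157.50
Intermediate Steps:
t = -5/12 (t = -2/(5 + 1/(-5 + 0)) = -2/(5 + 1/(-5)) = -2/(5 - 1/5) = -2/24/5 = -2*5/24 = -5/12 ≈ -0.41667)
C(Z) = -3 (C(Z) = -4 + 1 = -3)
H(n) = 2*n (H(n) = 1*(2*n) = 2*n)
(24 - C(-3))*H(t*7) = (24 - 1*(-3))*(2*(-5/12*7)) = (24 + 3)*(2*(-35/12)) = 27*(-35/6) = -315/2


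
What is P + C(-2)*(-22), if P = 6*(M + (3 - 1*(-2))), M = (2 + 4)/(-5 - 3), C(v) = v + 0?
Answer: 139/2 ≈ 69.500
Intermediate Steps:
C(v) = v
M = -¾ (M = 6/(-8) = 6*(-⅛) = -¾ ≈ -0.75000)
P = 51/2 (P = 6*(-¾ + (3 - 1*(-2))) = 6*(-¾ + (3 + 2)) = 6*(-¾ + 5) = 6*(17/4) = 51/2 ≈ 25.500)
P + C(-2)*(-22) = 51/2 - 2*(-22) = 51/2 + 44 = 139/2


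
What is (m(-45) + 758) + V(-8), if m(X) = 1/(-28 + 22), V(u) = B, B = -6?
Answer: 4511/6 ≈ 751.83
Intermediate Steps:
V(u) = -6
m(X) = -1/6 (m(X) = 1/(-6) = -1/6)
(m(-45) + 758) + V(-8) = (-1/6 + 758) - 6 = 4547/6 - 6 = 4511/6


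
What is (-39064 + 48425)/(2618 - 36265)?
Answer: -9361/33647 ≈ -0.27821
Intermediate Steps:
(-39064 + 48425)/(2618 - 36265) = 9361/(-33647) = 9361*(-1/33647) = -9361/33647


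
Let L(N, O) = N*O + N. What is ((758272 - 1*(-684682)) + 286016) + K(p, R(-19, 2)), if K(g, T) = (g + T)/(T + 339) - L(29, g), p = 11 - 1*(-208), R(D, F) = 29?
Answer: 79239171/46 ≈ 1.7226e+6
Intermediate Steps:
L(N, O) = N + N*O
p = 219 (p = 11 + 208 = 219)
K(g, T) = -29 - 29*g + (T + g)/(339 + T) (K(g, T) = (g + T)/(T + 339) - 29*(1 + g) = (T + g)/(339 + T) - (29 + 29*g) = (T + g)/(339 + T) + (-29 - 29*g) = -29 - 29*g + (T + g)/(339 + T))
((758272 - 1*(-684682)) + 286016) + K(p, R(-19, 2)) = ((758272 - 1*(-684682)) + 286016) + (-9831 + 29 - 9830*219 - 29*29*(1 + 219))/(339 + 29) = ((758272 + 684682) + 286016) + (-9831 + 29 - 2152770 - 29*29*220)/368 = (1442954 + 286016) + (-9831 + 29 - 2152770 - 185020)/368 = 1728970 + (1/368)*(-2347592) = 1728970 - 293449/46 = 79239171/46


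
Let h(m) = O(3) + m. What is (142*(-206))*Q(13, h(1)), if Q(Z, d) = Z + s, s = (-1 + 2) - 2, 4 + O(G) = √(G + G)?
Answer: -351024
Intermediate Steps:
O(G) = -4 + √2*√G (O(G) = -4 + √(G + G) = -4 + √(2*G) = -4 + √2*√G)
s = -1 (s = 1 - 2 = -1)
h(m) = -4 + m + √6 (h(m) = (-4 + √2*√3) + m = (-4 + √6) + m = -4 + m + √6)
Q(Z, d) = -1 + Z (Q(Z, d) = Z - 1 = -1 + Z)
(142*(-206))*Q(13, h(1)) = (142*(-206))*(-1 + 13) = -29252*12 = -351024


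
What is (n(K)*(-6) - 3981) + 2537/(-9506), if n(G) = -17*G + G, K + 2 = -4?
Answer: -43321379/9506 ≈ -4557.3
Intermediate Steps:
K = -6 (K = -2 - 4 = -6)
n(G) = -16*G
(n(K)*(-6) - 3981) + 2537/(-9506) = (-16*(-6)*(-6) - 3981) + 2537/(-9506) = (96*(-6) - 3981) + 2537*(-1/9506) = (-576 - 3981) - 2537/9506 = -4557 - 2537/9506 = -43321379/9506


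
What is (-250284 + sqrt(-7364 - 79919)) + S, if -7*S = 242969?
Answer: -1994957/7 + I*sqrt(87283) ≈ -2.8499e+5 + 295.44*I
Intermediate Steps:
S = -242969/7 (S = -1/7*242969 = -242969/7 ≈ -34710.)
(-250284 + sqrt(-7364 - 79919)) + S = (-250284 + sqrt(-7364 - 79919)) - 242969/7 = (-250284 + sqrt(-87283)) - 242969/7 = (-250284 + I*sqrt(87283)) - 242969/7 = -1994957/7 + I*sqrt(87283)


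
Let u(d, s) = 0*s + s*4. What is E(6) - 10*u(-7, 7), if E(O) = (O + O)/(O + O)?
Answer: -279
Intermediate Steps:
E(O) = 1 (E(O) = (2*O)/((2*O)) = (2*O)*(1/(2*O)) = 1)
u(d, s) = 4*s (u(d, s) = 0 + 4*s = 4*s)
E(6) - 10*u(-7, 7) = 1 - 40*7 = 1 - 10*28 = 1 - 280 = -279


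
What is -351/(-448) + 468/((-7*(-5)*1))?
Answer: 31707/2240 ≈ 14.155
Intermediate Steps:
-351/(-448) + 468/((-7*(-5)*1)) = -351*(-1/448) + 468/((35*1)) = 351/448 + 468/35 = 31707/2240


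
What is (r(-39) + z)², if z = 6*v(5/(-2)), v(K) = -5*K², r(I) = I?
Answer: 205209/4 ≈ 51302.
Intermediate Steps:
z = -375/2 (z = 6*(-5*(5/(-2))²) = 6*(-5*(5*(-½))²) = 6*(-5*(-5/2)²) = 6*(-5*25/4) = 6*(-125/4) = -375/2 ≈ -187.50)
(r(-39) + z)² = (-39 - 375/2)² = (-453/2)² = 205209/4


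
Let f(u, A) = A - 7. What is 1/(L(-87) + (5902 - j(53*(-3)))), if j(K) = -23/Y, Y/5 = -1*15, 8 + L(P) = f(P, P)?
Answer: 75/434977 ≈ 0.00017242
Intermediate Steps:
f(u, A) = -7 + A
L(P) = -15 + P (L(P) = -8 + (-7 + P) = -15 + P)
Y = -75 (Y = 5*(-1*15) = 5*(-15) = -75)
j(K) = 23/75 (j(K) = -23/(-75) = -23*(-1/75) = 23/75)
1/(L(-87) + (5902 - j(53*(-3)))) = 1/((-15 - 87) + (5902 - 1*23/75)) = 1/(-102 + (5902 - 23/75)) = 1/(-102 + 442627/75) = 1/(434977/75) = 75/434977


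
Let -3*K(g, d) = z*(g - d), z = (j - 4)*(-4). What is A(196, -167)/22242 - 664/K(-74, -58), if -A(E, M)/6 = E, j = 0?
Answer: -929315/118624 ≈ -7.8341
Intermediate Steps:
A(E, M) = -6*E
z = 16 (z = (0 - 4)*(-4) = -4*(-4) = 16)
K(g, d) = -16*g/3 + 16*d/3 (K(g, d) = -16*(g - d)/3 = -(-16*d + 16*g)/3 = -16*g/3 + 16*d/3)
A(196, -167)/22242 - 664/K(-74, -58) = -6*196/22242 - 664/(-16/3*(-74) + (16/3)*(-58)) = -1176*1/22242 - 664/(1184/3 - 928/3) = -196/3707 - 664/256/3 = -196/3707 - 664*3/256 = -196/3707 - 249/32 = -929315/118624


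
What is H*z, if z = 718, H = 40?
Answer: 28720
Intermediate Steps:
H*z = 40*718 = 28720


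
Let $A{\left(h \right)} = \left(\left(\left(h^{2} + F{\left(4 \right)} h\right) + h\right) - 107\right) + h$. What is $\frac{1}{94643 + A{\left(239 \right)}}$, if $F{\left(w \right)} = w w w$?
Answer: $\frac{1}{167431} \approx 5.9726 \cdot 10^{-6}$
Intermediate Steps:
$F{\left(w \right)} = w^{3}$ ($F{\left(w \right)} = w^{2} w = w^{3}$)
$A{\left(h \right)} = -107 + h^{2} + 66 h$ ($A{\left(h \right)} = \left(\left(\left(h^{2} + 4^{3} h\right) + h\right) - 107\right) + h = \left(\left(\left(h^{2} + 64 h\right) + h\right) - 107\right) + h = \left(\left(h^{2} + 65 h\right) - 107\right) + h = \left(-107 + h^{2} + 65 h\right) + h = -107 + h^{2} + 66 h$)
$\frac{1}{94643 + A{\left(239 \right)}} = \frac{1}{94643 + \left(-107 + 239^{2} + 66 \cdot 239\right)} = \frac{1}{94643 + \left(-107 + 57121 + 15774\right)} = \frac{1}{94643 + 72788} = \frac{1}{167431}$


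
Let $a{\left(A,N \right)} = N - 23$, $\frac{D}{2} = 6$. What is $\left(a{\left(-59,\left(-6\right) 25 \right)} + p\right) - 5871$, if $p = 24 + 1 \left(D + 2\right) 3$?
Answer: $-5978$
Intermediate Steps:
$D = 12$ ($D = 2 \cdot 6 = 12$)
$p = 66$ ($p = 24 + 1 \left(12 + 2\right) 3 = 24 + 1 \cdot 14 \cdot 3 = 24 + 1 \cdot 42 = 24 + 42 = 66$)
$a{\left(A,N \right)} = -23 + N$
$\left(a{\left(-59,\left(-6\right) 25 \right)} + p\right) - 5871 = \left(\left(-23 - 150\right) + 66\right) - 5871 = \left(-173 + 66\right) - 5871 = -107 - 5871 = -5978$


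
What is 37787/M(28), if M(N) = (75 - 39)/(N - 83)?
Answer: -2078285/36 ≈ -57730.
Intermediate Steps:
M(N) = 36/(-83 + N)
37787/M(28) = 37787/((36/(-83 + 28))) = 37787/((36/(-55))) = 37787/((36*(-1/55))) = 37787/(-36/55) = 37787*(-55/36) = -2078285/36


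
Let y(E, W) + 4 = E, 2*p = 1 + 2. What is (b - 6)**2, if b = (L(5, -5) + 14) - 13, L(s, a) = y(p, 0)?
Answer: 225/4 ≈ 56.250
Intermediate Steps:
p = 3/2 (p = (1 + 2)/2 = (1/2)*3 = 3/2 ≈ 1.5000)
y(E, W) = -4 + E
L(s, a) = -5/2 (L(s, a) = -4 + 3/2 = -5/2)
b = -3/2 (b = (-5/2 + 14) - 13 = 23/2 - 13 = -3/2 ≈ -1.5000)
(b - 6)**2 = (-3/2 - 6)**2 = (-15/2)**2 = 225/4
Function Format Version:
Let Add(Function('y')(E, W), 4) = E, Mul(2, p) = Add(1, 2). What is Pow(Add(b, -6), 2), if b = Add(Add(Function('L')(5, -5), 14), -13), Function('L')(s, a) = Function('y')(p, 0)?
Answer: Rational(225, 4) ≈ 56.250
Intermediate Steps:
p = Rational(3, 2) (p = Mul(Rational(1, 2), Add(1, 2)) = Mul(Rational(1, 2), 3) = Rational(3, 2) ≈ 1.5000)
Function('y')(E, W) = Add(-4, E)
Function('L')(s, a) = Rational(-5, 2) (Function('L')(s, a) = Add(-4, Rational(3, 2)) = Rational(-5, 2))
b = Rational(-3, 2) (b = Add(Add(Rational(-5, 2), 14), -13) = Add(Rational(23, 2), -13) = Rational(-3, 2) ≈ -1.5000)
Pow(Add(b, -6), 2) = Pow(Add(Rational(-3, 2), -6), 2) = Pow(Rational(-15, 2), 2) = Rational(225, 4)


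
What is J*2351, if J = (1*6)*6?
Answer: 84636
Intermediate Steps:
J = 36 (J = 6*6 = 36)
J*2351 = 36*2351 = 84636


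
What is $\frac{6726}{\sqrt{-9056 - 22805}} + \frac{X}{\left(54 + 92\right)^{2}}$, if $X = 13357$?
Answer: $\frac{13357}{21316} - \frac{6726 i \sqrt{31861}}{31861} \approx 0.62662 - 37.681 i$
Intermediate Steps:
$\frac{6726}{\sqrt{-9056 - 22805}} + \frac{X}{\left(54 + 92\right)^{2}} = \frac{6726}{\sqrt{-9056 - 22805}} + \frac{13357}{\left(54 + 92\right)^{2}} = \frac{6726}{\sqrt{-31861}} + \frac{13357}{146^{2}} = \frac{6726}{i \sqrt{31861}} + \frac{13357}{21316} = 6726 \left(- \frac{i \sqrt{31861}}{31861}\right) + 13357 \cdot \frac{1}{21316} = - \frac{6726 i \sqrt{31861}}{31861} + \frac{13357}{21316} = \frac{13357}{21316} - \frac{6726 i \sqrt{31861}}{31861}$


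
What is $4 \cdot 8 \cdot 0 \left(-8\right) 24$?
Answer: $0$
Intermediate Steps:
$4 \cdot 8 \cdot 0 \left(-8\right) 24 = 32 \cdot 0 \cdot 24 = 0 \cdot 24 = 0$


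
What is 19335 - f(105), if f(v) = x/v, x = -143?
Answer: 2030318/105 ≈ 19336.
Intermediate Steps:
f(v) = -143/v
19335 - f(105) = 19335 - (-143)/105 = 19335 - 1*(-143/105) = 19335 + 143/105 = 2030318/105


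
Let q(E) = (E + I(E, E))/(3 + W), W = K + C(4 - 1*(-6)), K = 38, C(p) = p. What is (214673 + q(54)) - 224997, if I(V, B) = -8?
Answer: -526478/51 ≈ -10323.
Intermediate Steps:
W = 48 (W = 38 + (4 - 1*(-6)) = 38 + (4 + 6) = 38 + 10 = 48)
q(E) = -8/51 + E/51 (q(E) = (E - 8)/(3 + 48) = (-8 + E)/51 = (-8 + E)*(1/51) = -8/51 + E/51)
(214673 + q(54)) - 224997 = (214673 + (-8/51 + (1/51)*54)) - 224997 = (214673 + (-8/51 + 18/17)) - 224997 = (214673 + 46/51) - 224997 = 10948369/51 - 224997 = -526478/51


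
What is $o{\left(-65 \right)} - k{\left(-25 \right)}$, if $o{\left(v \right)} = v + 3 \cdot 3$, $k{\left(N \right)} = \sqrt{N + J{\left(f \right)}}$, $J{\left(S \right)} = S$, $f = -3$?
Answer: $-56 - 2 i \sqrt{7} \approx -56.0 - 5.2915 i$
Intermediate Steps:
$k{\left(N \right)} = \sqrt{-3 + N}$ ($k{\left(N \right)} = \sqrt{N - 3} = \sqrt{-3 + N}$)
$o{\left(v \right)} = 9 + v$ ($o{\left(v \right)} = v + 9 = 9 + v$)
$o{\left(-65 \right)} - k{\left(-25 \right)} = \left(9 - 65\right) - \sqrt{-3 - 25} = -56 - \sqrt{-28} = -56 - 2 i \sqrt{7}$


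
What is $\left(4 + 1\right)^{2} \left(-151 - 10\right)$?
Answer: $-4025$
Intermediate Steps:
$\left(4 + 1\right)^{2} \left(-151 - 10\right) = 5^{2} \left(-161\right) = 25 \left(-161\right) = -4025$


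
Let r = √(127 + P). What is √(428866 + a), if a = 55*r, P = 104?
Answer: √(428866 + 55*√231) ≈ 655.52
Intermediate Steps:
r = √231 (r = √(127 + 104) = √231 ≈ 15.199)
a = 55*√231 ≈ 835.93
√(428866 + a) = √(428866 + 55*√231)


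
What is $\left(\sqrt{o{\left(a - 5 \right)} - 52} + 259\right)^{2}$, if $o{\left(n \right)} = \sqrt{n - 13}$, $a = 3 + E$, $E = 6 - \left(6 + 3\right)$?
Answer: $\left(259 + \sqrt{-52 + 3 i \sqrt{2}}\right)^{2} \approx 67181.0 + 3742.7 i$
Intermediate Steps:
$E = -3$ ($E = 6 - 9 = -3$)
$a = 0$ ($a = 3 - 3 = 0$)
$o{\left(n \right)} = \sqrt{-13 + n}$
$\left(\sqrt{o{\left(a - 5 \right)} - 52} + 259\right)^{2} = \left(\sqrt{\sqrt{-13 + \left(0 - 5\right)} - 52} + 259\right)^{2} = \left(\sqrt{\sqrt{-13 - 5} - 52} + 259\right)^{2} = \left(\sqrt{\sqrt{-18} - 52} + 259\right)^{2} = \left(\sqrt{3 i \sqrt{2} - 52} + 259\right)^{2} = \left(\sqrt{-52 + 3 i \sqrt{2}} + 259\right)^{2} = \left(259 + \sqrt{-52 + 3 i \sqrt{2}}\right)^{2}$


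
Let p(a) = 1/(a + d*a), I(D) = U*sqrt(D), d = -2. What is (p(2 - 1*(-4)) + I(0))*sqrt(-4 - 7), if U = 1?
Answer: -I*sqrt(11)/6 ≈ -0.55277*I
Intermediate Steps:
I(D) = sqrt(D) (I(D) = 1*sqrt(D) = sqrt(D))
p(a) = -1/a (p(a) = 1/(a - 2*a) = 1/(-a) = -1/a)
(p(2 - 1*(-4)) + I(0))*sqrt(-4 - 7) = (-1/(2 - 1*(-4)) + sqrt(0))*sqrt(-4 - 7) = (-1/(2 + 4) + 0)*sqrt(-11) = (-1/6 + 0)*(I*sqrt(11)) = -I*sqrt(11)/6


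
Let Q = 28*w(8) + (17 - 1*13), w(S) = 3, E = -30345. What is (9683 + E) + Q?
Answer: -20574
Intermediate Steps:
Q = 88 (Q = 28*3 + (17 - 1*13) = 84 + (17 - 13) = 84 + 4 = 88)
(9683 + E) + Q = (9683 - 30345) + 88 = -20662 + 88 = -20574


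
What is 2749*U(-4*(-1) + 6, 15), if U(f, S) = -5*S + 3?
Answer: -197928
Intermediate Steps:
U(f, S) = 3 - 5*S
2749*U(-4*(-1) + 6, 15) = 2749*(3 - 5*15) = 2749*(3 - 75) = 2749*(-72) = -197928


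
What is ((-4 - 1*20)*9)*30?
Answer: -6480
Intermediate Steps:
((-4 - 1*20)*9)*30 = ((-4 - 20)*9)*30 = -24*9*30 = -216*30 = -6480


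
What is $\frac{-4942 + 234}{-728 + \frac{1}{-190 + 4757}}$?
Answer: $\frac{21501436}{3324775} \approx 6.467$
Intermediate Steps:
$\frac{-4942 + 234}{-728 + \frac{1}{-190 + 4757}} = - \frac{4708}{-728 + \frac{1}{4567}} = - \frac{4708}{- \frac{3324775}{4567}} = \left(-4708\right) \left(- \frac{4567}{3324775}\right) = \frac{21501436}{3324775}$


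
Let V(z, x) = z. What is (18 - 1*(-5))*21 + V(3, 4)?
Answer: 486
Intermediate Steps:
(18 - 1*(-5))*21 + V(3, 4) = (18 - 1*(-5))*21 + 3 = (18 + 5)*21 + 3 = 23*21 + 3 = 483 + 3 = 486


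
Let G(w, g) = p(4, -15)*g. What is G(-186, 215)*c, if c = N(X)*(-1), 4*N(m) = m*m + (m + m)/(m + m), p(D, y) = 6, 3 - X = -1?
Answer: -10965/2 ≈ -5482.5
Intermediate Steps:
X = 4 (X = 3 - 1*(-1) = 3 + 1 = 4)
N(m) = ¼ + m²/4 (N(m) = (m*m + (m + m)/(m + m))/4 = (m² + (2*m)/((2*m)))/4 = (m² + (2*m)*(1/(2*m)))/4 = (m² + 1)/4 = (1 + m²)/4 = ¼ + m²/4)
G(w, g) = 6*g
c = -17/4 (c = (¼ + (¼)*4²)*(-1) = (¼ + (¼)*16)*(-1) = (¼ + 4)*(-1) = (17/4)*(-1) = -17/4 ≈ -4.2500)
G(-186, 215)*c = (6*215)*(-17/4) = 1290*(-17/4) = -10965/2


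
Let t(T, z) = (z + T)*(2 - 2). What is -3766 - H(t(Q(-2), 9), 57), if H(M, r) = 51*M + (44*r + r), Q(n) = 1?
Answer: -6331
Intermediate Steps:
t(T, z) = 0 (t(T, z) = (T + z)*0 = 0)
H(M, r) = 45*r + 51*M (H(M, r) = 51*M + 45*r = 45*r + 51*M)
-3766 - H(t(Q(-2), 9), 57) = -3766 - (45*57 + 51*0) = -3766 - (2565 + 0) = -3766 - 1*2565 = -3766 - 2565 = -6331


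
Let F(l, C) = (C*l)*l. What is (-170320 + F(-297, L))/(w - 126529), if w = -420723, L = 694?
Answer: -30523363/273626 ≈ -111.55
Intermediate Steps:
F(l, C) = C*l**2
(-170320 + F(-297, L))/(w - 126529) = (-170320 + 694*(-297)**2)/(-420723 - 126529) = (-170320 + 694*88209)/(-547252) = (-170320 + 61217046)*(-1/547252) = 61046726*(-1/547252) = -30523363/273626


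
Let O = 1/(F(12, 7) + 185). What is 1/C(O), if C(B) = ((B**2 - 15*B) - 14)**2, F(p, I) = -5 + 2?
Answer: 1097199376/217589596225 ≈ 0.0050425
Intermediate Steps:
F(p, I) = -3
O = 1/182 (O = 1/(-3 + 185) = 1/182 ≈ 0.0054945)
C(B) = (-14 + B**2 - 15*B)**2
1/C(O) = 1/((14 - (1/182)**2 + 15*(1/182))**2) = 1/((14 - 1*1/33124 + 15/182)**2) = 1/((14 - 1/33124 + 15/182)**2) = 1/((466465/33124)**2) = 1/(217589596225/1097199376) = 1097199376/217589596225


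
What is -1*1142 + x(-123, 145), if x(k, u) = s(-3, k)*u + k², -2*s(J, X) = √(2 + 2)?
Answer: 13842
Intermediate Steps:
s(J, X) = -1 (s(J, X) = -√(2 + 2)/2 = -√4/2 = -½*2 = -1)
x(k, u) = k² - u (x(k, u) = -u + k² = k² - u)
-1*1142 + x(-123, 145) = -1*1142 + ((-123)² - 1*145) = -1142 + (15129 - 145) = -1142 + 14984 = 13842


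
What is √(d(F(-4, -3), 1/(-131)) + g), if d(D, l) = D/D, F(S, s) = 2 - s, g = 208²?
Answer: √43265 ≈ 208.00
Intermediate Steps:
g = 43264
d(D, l) = 1
√(d(F(-4, -3), 1/(-131)) + g) = √(1 + 43264) = √43265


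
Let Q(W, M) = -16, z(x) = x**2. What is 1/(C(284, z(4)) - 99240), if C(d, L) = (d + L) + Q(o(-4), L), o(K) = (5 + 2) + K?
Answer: -1/98956 ≈ -1.0106e-5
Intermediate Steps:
o(K) = 7 + K
C(d, L) = -16 + L + d (C(d, L) = (d + L) - 16 = (L + d) - 16 = -16 + L + d)
1/(C(284, z(4)) - 99240) = 1/((-16 + 4**2 + 284) - 99240) = 1/((-16 + 16 + 284) - 99240) = 1/(284 - 99240) = 1/(-98956) = -1/98956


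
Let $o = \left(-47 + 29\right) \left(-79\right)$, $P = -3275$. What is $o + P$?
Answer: $-1853$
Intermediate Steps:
$o = 1422$ ($o = \left(-18\right) \left(-79\right) = 1422$)
$o + P = 1422 - 3275 = -1853$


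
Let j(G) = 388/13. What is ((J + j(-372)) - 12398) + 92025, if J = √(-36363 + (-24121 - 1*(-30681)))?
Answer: 1035539/13 + I*√29803 ≈ 79657.0 + 172.64*I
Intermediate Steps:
j(G) = 388/13 (j(G) = 388*(1/13) = 388/13)
J = I*√29803 (J = √(-36363 + (-24121 + 30681)) = √(-36363 + 6560) = √(-29803) = I*√29803 ≈ 172.64*I)
((J + j(-372)) - 12398) + 92025 = ((I*√29803 + 388/13) - 12398) + 92025 = ((388/13 + I*√29803) - 12398) + 92025 = (-160786/13 + I*√29803) + 92025 = 1035539/13 + I*√29803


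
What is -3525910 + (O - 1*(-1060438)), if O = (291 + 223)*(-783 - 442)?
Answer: -3095122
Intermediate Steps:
O = -629650 (O = 514*(-1225) = -629650)
-3525910 + (O - 1*(-1060438)) = -3525910 + (-629650 - 1*(-1060438)) = -3525910 + (-629650 + 1060438) = -3525910 + 430788 = -3095122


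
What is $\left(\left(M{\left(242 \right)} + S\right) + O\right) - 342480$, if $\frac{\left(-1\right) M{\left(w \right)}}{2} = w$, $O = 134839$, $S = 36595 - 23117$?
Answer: $-194647$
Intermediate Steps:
$S = 13478$ ($S = 36595 - 23117 = 13478$)
$M{\left(w \right)} = - 2 w$
$\left(\left(M{\left(242 \right)} + S\right) + O\right) - 342480 = \left(\left(\left(-2\right) 242 + 13478\right) + 134839\right) - 342480 = \left(\left(-484 + 13478\right) + 134839\right) - 342480 = \left(12994 + 134839\right) - 342480 = 147833 - 342480 = -194647$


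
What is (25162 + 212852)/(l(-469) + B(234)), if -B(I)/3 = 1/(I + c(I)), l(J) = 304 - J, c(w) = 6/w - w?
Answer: 119007/328 ≈ 362.83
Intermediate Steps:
c(w) = -w + 6/w
B(I) = -I/2 (B(I) = -3/(I + (-I + 6/I)) = -3*I/6 = -I/2)
(25162 + 212852)/(l(-469) + B(234)) = (25162 + 212852)/((304 - 1*(-469)) - 1/2*234) = 238014/((304 + 469) - 117) = 238014/(773 - 117) = 238014/656 = 238014*(1/656) = 119007/328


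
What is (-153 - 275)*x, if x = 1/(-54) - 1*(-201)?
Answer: -2322542/27 ≈ -86020.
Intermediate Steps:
x = 10853/54 (x = -1/54 + 201 = 10853/54 ≈ 200.98)
(-153 - 275)*x = (-153 - 275)*(10853/54) = -428*10853/54 = -2322542/27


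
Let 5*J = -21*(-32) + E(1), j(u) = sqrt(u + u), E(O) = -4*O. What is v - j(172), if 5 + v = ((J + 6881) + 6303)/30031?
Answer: -684187/150155 - 2*sqrt(86) ≈ -23.104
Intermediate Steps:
j(u) = sqrt(2)*sqrt(u) (j(u) = sqrt(2*u) = sqrt(2)*sqrt(u))
J = 668/5 (J = (-21*(-32) - 4*1)/5 = (672 - 4)/5 = (1/5)*668 = 668/5 ≈ 133.60)
v = -684187/150155 (v = -5 + ((668/5 + 6881) + 6303)/30031 = -5 + (35073/5 + 6303)*(1/30031) = -5 + (66588/5)*(1/30031) = -5 + 66588/150155 = -684187/150155 ≈ -4.5565)
v - j(172) = -684187/150155 - sqrt(2)*sqrt(172) = -684187/150155 - sqrt(2)*2*sqrt(43) = -684187/150155 - 2*sqrt(86)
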